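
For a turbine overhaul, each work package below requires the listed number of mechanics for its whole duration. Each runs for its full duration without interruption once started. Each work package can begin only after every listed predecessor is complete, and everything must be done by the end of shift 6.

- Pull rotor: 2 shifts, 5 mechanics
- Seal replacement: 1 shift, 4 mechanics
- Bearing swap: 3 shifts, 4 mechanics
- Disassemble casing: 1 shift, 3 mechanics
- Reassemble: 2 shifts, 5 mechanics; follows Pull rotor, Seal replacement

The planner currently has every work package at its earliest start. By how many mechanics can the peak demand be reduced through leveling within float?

7

Early-start peak: s1:16  s2:9  s3:9  s4:5  s5:0  s6:0 ⇒ 16.
Leveled (Pull rotor@1, Seal replacement@1, Bearing swap@2, Disassemble casing@3, Reassemble@4): s1:9  s2:9  s3:7  s4:9  s5:5  s6:0 ⇒ 9.
Reduction 16 − 9 = 7.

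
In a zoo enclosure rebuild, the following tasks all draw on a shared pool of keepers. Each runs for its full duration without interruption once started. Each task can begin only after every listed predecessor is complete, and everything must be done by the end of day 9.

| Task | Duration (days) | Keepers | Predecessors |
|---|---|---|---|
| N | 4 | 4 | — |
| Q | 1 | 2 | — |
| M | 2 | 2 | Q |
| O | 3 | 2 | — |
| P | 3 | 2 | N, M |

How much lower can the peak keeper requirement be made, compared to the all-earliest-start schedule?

2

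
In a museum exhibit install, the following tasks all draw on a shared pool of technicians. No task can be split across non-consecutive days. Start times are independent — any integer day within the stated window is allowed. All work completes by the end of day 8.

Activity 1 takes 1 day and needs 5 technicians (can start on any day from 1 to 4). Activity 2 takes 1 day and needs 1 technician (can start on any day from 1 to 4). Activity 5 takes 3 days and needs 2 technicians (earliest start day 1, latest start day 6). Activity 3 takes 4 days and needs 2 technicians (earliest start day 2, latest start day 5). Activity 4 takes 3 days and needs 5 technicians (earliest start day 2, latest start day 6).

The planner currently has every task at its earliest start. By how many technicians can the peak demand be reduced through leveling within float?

Early-start peak: d1:8  d2:9  d3:9  d4:7  d5:2  d6:0  d7:0  d8:0 ⇒ 9.
Leveled (Activity 1@1, Activity 2@2, Activity 5@2, Activity 3@2, Activity 4@6): d1:5  d2:5  d3:4  d4:4  d5:2  d6:5  d7:5  d8:5 ⇒ 5.
Reduction 9 − 5 = 4.

4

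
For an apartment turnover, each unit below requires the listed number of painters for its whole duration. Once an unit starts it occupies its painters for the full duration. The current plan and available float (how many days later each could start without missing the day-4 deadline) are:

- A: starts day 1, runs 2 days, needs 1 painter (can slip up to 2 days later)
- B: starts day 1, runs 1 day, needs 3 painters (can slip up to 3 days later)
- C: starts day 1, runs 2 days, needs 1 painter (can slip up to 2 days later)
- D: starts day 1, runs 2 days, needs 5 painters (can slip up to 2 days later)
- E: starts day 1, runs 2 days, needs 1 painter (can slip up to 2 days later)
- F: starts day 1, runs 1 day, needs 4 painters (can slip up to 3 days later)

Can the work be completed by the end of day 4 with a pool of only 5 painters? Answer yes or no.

Total painter-days = 23; over 4 days the average is 23/4 > 5, so some day must exceed 5.

no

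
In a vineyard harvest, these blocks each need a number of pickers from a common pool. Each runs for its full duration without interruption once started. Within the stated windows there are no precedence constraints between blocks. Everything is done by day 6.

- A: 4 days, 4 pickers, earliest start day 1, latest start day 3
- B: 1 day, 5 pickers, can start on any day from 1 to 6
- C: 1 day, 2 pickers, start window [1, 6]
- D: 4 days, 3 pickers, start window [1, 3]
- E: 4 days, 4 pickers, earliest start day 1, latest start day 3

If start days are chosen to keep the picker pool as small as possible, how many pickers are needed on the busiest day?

11

Early-start (A@1, B@1, C@1, D@1, E@1) gives peak 18: d1:18  d2:11  d3:11  d4:11  d5:0  d6:0.
Shift D→2, E→2.
Schedule A@1, B@1, C@1, D@2, E@2: d1:11  d2:11  d3:11  d4:11  d5:7  d6:0 — peak 11.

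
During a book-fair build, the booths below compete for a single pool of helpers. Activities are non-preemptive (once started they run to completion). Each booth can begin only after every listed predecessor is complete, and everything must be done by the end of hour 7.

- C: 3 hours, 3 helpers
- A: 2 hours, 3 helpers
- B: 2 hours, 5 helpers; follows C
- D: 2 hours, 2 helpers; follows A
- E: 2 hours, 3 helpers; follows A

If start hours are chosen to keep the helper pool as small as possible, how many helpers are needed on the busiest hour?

Early-start (C@1, A@1, B@4, D@3, E@3) gives peak 10: h1:6  h2:6  h3:8  h4:10  h5:5  h6:0  h7:0.
Shift D→6, E→6.
Schedule C@1, A@1, B@4, D@6, E@6: h1:6  h2:6  h3:3  h4:5  h5:5  h6:5  h7:5 — peak 6.

6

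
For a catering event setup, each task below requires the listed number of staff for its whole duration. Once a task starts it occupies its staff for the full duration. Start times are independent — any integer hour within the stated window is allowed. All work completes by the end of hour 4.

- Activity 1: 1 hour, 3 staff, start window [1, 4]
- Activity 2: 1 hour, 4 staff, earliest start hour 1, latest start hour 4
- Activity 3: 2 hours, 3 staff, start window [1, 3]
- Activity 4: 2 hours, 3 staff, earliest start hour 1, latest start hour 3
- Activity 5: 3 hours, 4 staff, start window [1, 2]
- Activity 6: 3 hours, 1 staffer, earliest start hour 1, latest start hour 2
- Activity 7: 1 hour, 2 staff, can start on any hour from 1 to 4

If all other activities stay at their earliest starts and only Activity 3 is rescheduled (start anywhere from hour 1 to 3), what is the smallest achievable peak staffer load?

Activity 3@1: h1:20  h2:11  h3:5  h4:0 → peak 20
Activity 3@2: h1:17  h2:11  h3:8  h4:0 → peak 17
Activity 3@3: h1:17  h2:8  h3:8  h4:3 → peak 17
Best is Activity 3@2, peak 17.

17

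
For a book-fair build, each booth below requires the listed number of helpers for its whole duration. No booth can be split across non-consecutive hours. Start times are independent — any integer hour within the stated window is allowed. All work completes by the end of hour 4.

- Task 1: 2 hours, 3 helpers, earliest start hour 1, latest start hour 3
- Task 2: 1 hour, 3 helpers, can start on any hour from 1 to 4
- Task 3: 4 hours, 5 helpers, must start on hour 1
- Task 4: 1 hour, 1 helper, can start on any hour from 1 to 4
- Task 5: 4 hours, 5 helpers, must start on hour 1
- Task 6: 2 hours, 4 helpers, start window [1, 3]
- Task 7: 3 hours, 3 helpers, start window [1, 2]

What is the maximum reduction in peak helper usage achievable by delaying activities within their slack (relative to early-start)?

7

Early-start peak: h1:24  h2:20  h3:13  h4:10 ⇒ 24.
Leveled (Task 1@1, Task 2@1, Task 3@1, Task 4@1, Task 5@1, Task 6@3, Task 7@2): h1:17  h2:16  h3:17  h4:17 ⇒ 17.
Reduction 24 − 17 = 7.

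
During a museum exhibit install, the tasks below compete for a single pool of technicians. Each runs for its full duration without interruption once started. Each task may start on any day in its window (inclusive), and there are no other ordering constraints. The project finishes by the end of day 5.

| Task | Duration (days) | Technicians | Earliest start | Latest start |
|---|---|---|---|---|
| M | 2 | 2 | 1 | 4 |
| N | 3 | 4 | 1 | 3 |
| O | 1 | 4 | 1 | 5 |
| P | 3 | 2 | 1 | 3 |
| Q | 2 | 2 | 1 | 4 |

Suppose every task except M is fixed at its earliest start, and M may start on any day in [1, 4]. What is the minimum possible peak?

12

M@1: d1:14  d2:10  d3:6  d4:0  d5:0 → peak 14
M@2: d1:12  d2:10  d3:8  d4:0  d5:0 → peak 12
M@3: d1:12  d2:8  d3:8  d4:2  d5:0 → peak 12
M@4: d1:12  d2:8  d3:6  d4:2  d5:2 → peak 12
Best is M@2, peak 12.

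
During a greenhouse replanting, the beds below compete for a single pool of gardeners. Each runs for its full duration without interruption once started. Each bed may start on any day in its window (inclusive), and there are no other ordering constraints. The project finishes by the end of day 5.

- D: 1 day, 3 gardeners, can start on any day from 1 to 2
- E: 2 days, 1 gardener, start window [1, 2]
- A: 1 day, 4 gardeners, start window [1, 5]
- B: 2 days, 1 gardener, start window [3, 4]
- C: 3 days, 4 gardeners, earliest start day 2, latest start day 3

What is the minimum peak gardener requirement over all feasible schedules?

5

Early-start (D@1, E@1, A@1, B@3, C@2) gives peak 8: d1:8  d2:5  d3:5  d4:5  d5:0.
Shift A→2, C→3.
Schedule D@1, E@1, A@2, B@3, C@3: d1:4  d2:5  d3:5  d4:5  d5:4 — peak 5.
Total gardener-days = 23 over 5 days ⇒ peak ≥ ⌈23/5⌉ = 5, so 5 is optimal.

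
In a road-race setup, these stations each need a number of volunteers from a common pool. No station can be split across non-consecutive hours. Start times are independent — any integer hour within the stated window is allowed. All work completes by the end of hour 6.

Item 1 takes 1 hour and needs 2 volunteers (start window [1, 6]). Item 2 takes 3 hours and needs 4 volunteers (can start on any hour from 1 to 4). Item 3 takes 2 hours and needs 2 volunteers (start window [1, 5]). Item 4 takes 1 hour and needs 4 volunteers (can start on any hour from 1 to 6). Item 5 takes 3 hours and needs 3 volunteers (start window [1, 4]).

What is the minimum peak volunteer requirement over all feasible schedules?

7

Early-start (Item 1@1, Item 2@1, Item 3@1, Item 4@1, Item 5@1) gives peak 15: h1:15  h2:9  h3:7  h4:0  h5:0  h6:0.
Shift Item 3→2, Item 4→4, Item 5→4.
Schedule Item 1@1, Item 2@1, Item 3@2, Item 4@4, Item 5@4: h1:6  h2:6  h3:6  h4:7  h5:3  h6:3 — peak 7.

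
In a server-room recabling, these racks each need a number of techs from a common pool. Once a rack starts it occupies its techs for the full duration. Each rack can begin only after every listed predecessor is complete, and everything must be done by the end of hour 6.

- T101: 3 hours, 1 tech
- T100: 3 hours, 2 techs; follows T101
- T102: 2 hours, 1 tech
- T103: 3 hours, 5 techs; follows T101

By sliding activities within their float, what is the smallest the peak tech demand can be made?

Schedule T101@1, T100@4, T102@1, T103@4: h1:2  h2:2  h3:1  h4:7  h5:7  h6:7 — peak 7.
No arrangement of the 5 feasible schedules does better.

7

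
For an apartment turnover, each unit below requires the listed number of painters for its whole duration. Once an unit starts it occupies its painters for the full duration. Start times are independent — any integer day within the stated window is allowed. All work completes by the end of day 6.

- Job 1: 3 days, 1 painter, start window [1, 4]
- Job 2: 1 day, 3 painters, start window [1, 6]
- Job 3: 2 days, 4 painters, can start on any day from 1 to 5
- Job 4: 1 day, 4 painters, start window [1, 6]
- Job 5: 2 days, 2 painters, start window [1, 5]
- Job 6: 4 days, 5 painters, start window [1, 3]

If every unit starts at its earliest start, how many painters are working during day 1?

19

At early start, day 1 has: Job 1, Job 2, Job 3, Job 4, Job 5, Job 6.
Demand: 1 + 3 + 4 + 4 + 2 + 5 = 19.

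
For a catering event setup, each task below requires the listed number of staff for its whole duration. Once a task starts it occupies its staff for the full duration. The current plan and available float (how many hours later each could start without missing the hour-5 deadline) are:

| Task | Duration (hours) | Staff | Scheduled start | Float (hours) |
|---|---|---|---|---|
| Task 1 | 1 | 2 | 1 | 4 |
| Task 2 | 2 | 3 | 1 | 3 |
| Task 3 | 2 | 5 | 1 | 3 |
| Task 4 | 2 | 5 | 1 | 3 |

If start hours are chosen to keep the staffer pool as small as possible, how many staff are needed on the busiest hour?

8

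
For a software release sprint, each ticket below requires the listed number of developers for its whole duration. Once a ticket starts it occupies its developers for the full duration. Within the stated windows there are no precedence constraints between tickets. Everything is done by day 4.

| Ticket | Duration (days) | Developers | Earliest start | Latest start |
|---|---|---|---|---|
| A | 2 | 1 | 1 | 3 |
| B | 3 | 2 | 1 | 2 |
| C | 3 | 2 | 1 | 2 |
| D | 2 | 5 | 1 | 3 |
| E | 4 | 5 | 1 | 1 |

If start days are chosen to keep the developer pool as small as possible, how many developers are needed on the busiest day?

14

Early-start (A@1, B@1, C@1, D@1, E@1) gives peak 15: d1:15  d2:15  d3:9  d4:5.
Shift D→3.
Schedule A@1, B@1, C@1, D@3, E@1: d1:10  d2:10  d3:14  d4:10 — peak 14.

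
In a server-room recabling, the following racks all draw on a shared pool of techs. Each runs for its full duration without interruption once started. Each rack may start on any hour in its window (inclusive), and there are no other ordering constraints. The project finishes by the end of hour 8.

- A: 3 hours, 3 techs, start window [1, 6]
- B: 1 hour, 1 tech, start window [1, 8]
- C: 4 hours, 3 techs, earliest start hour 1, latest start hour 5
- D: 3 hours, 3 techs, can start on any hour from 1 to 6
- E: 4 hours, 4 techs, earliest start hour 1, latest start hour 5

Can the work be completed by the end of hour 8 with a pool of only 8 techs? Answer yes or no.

Schedule A@1, B@1, C@1, D@4, E@5: h1:7  h2:6  h3:6  h4:6  h5:7  h6:7  h7:4  h8:4 — peak 7 ≤ 8.

yes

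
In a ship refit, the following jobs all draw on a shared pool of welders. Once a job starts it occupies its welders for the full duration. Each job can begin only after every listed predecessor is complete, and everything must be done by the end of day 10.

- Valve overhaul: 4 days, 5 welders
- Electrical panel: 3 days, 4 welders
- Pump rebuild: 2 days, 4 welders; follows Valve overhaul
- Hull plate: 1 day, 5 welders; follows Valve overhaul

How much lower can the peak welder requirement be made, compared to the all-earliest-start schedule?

4

Early-start peak: d1:9  d2:9  d3:9  d4:5  d5:9  d6:4  d7:0  d8:0  d9:0  d10:0 ⇒ 9.
Leveled (Valve overhaul@1, Electrical panel@5, Pump rebuild@8, Hull plate@10): d1:5  d2:5  d3:5  d4:5  d5:4  d6:4  d7:4  d8:4  d9:4  d10:5 ⇒ 5.
Reduction 9 − 5 = 4.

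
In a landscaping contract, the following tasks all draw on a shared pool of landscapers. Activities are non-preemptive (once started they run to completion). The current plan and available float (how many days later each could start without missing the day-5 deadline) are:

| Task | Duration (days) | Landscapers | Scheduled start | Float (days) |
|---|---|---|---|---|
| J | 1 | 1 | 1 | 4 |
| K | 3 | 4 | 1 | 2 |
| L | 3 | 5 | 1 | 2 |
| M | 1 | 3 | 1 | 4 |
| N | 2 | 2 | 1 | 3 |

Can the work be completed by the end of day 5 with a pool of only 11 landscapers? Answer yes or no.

Schedule J@1, K@1, L@2, M@1, N@4: d1:8  d2:9  d3:9  d4:7  d5:2 — peak 9 ≤ 11.

yes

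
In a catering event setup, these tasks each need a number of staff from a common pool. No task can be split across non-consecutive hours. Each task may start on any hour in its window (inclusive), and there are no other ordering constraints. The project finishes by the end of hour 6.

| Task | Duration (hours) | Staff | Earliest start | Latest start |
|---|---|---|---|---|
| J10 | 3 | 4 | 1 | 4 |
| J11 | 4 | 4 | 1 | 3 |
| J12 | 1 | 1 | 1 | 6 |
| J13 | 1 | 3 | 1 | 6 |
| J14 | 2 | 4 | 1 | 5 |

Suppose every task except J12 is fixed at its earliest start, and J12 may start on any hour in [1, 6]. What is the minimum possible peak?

J12@1: h1:16  h2:12  h3:8  h4:4  h5:0  h6:0 → peak 16
J12@2: h1:15  h2:13  h3:8  h4:4  h5:0  h6:0 → peak 15
J12@3: h1:15  h2:12  h3:9  h4:4  h5:0  h6:0 → peak 15
J12@4: h1:15  h2:12  h3:8  h4:5  h5:0  h6:0 → peak 15
J12@5: h1:15  h2:12  h3:8  h4:4  h5:1  h6:0 → peak 15
J12@6: h1:15  h2:12  h3:8  h4:4  h5:0  h6:1 → peak 15
Best is J12@2, peak 15.

15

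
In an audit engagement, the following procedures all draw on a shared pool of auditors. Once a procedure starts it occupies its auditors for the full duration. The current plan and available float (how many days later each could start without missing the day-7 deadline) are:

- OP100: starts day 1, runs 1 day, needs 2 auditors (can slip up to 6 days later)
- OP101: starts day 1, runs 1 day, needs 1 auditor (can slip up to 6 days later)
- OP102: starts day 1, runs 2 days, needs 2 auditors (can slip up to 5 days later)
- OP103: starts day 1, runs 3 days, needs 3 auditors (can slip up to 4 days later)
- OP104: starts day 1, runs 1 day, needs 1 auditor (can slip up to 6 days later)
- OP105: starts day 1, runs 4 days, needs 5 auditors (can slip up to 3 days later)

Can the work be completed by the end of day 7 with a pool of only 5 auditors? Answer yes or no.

no

Total auditor-days = 37; over 7 days the average is 37/7 > 5, so some day must exceed 5.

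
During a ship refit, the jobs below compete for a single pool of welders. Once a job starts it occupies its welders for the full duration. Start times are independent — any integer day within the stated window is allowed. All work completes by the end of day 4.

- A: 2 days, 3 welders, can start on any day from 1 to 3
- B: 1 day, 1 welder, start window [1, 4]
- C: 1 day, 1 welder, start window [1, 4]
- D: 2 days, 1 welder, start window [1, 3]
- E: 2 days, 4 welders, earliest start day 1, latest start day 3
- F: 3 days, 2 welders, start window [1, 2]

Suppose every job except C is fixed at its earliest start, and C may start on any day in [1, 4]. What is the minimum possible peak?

11

C@1: d1:12  d2:10  d3:2  d4:0 → peak 12
C@2: d1:11  d2:11  d3:2  d4:0 → peak 11
C@3: d1:11  d2:10  d3:3  d4:0 → peak 11
C@4: d1:11  d2:10  d3:2  d4:1 → peak 11
Best is C@2, peak 11.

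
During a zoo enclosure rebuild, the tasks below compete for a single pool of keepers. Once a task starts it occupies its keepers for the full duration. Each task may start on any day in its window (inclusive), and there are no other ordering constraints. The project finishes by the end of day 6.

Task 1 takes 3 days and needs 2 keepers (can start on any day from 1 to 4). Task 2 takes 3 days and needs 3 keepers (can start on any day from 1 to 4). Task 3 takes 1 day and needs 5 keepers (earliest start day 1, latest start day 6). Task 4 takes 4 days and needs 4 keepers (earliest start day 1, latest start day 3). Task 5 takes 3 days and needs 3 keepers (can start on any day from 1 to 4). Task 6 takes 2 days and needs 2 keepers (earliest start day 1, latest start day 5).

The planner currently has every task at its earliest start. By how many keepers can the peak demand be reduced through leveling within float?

Early-start peak: d1:19  d2:14  d3:12  d4:4  d5:0  d6:0 ⇒ 19.
Leveled (Task 1@1, Task 2@1, Task 3@6, Task 4@1, Task 5@4, Task 6@4): d1:9  d2:9  d3:9  d4:9  d5:5  d6:8 ⇒ 9.
Reduction 19 − 9 = 10.

10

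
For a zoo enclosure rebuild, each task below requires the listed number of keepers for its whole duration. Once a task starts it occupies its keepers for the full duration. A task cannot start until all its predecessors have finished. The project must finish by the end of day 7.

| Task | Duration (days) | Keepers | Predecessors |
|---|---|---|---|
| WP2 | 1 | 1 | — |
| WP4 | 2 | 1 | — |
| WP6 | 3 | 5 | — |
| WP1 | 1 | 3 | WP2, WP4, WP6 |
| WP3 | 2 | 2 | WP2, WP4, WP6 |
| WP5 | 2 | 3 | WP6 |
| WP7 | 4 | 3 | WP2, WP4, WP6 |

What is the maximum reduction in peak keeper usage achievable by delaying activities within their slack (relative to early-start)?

3

Early-start peak: d1:7  d2:6  d3:5  d4:11  d5:8  d6:3  d7:3 ⇒ 11.
Leveled (WP2@1, WP4@1, WP6@1, WP1@4, WP3@4, WP5@5, WP7@4): d1:7  d2:6  d3:5  d4:8  d5:8  d6:6  d7:3 ⇒ 8.
Reduction 11 − 8 = 3.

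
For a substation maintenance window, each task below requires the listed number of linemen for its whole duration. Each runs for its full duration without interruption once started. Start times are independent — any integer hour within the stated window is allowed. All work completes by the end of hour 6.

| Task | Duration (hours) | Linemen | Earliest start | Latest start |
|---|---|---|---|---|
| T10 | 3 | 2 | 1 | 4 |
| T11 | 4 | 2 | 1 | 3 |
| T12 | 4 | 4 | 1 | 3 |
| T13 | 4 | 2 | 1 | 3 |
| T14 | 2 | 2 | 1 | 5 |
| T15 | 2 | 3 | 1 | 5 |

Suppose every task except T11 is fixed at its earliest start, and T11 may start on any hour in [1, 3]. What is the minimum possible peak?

13

T11@1: h1:15  h2:15  h3:10  h4:8  h5:0  h6:0 → peak 15
T11@2: h1:13  h2:15  h3:10  h4:8  h5:2  h6:0 → peak 15
T11@3: h1:13  h2:13  h3:10  h4:8  h5:2  h6:2 → peak 13
Best is T11@3, peak 13.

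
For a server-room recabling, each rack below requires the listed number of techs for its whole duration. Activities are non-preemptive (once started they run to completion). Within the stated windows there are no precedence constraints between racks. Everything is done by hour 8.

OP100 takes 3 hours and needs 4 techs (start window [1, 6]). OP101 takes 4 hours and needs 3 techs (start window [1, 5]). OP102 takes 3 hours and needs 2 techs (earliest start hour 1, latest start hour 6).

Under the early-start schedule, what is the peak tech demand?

Early-start schedule: OP100@1, OP101@1, OP102@1.
Load per hour: hour 1: 9, hour 2: 9, hour 3: 9, hour 4: 3, hour 5: 0, hour 6: 0, hour 7: 0, hour 8: 0.
Peak is 9.

9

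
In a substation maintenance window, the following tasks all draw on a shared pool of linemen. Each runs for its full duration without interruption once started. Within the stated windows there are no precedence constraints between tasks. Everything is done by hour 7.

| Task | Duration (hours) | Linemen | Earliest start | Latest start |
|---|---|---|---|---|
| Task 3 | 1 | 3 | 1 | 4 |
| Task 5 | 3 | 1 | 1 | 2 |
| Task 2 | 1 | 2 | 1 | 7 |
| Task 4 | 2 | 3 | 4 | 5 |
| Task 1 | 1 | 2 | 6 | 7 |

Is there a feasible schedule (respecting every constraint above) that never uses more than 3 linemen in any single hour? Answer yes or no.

Schedule Task 3@1, Task 5@2, Task 2@2, Task 4@5, Task 1@7: h1:3  h2:3  h3:1  h4:1  h5:3  h6:3  h7:2 — peak 3 ≤ 3.

yes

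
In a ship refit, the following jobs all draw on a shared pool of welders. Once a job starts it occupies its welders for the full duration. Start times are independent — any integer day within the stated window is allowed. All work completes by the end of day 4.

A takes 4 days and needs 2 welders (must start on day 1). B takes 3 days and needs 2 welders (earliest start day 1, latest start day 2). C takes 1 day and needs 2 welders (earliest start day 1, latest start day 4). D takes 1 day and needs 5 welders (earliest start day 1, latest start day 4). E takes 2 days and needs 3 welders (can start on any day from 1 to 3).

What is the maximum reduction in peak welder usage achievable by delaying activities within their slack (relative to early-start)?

Early-start peak: d1:14  d2:7  d3:4  d4:2 ⇒ 14.
Leveled (A@1, B@1, C@1, D@4, E@2): d1:6  d2:7  d3:7  d4:7 ⇒ 7.
Reduction 14 − 7 = 7.

7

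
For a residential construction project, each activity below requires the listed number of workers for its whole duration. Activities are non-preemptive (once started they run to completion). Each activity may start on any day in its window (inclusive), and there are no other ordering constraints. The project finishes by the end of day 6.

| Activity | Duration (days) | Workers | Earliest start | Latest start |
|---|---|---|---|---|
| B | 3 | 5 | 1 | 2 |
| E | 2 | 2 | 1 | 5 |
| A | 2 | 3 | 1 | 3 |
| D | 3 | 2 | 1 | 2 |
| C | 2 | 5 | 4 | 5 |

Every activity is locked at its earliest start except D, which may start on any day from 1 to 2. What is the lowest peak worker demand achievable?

D@1: d1:12  d2:12  d3:7  d4:5  d5:5  d6:0 → peak 12
D@2: d1:10  d2:12  d3:7  d4:7  d5:5  d6:0 → peak 12
Best is D@1, peak 12.

12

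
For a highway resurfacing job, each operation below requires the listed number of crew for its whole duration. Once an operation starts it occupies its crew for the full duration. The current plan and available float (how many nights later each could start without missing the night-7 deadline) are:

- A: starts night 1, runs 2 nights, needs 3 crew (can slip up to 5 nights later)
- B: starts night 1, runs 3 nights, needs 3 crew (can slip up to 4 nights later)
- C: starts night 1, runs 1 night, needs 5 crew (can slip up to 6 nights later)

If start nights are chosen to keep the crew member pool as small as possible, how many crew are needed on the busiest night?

Early-start (A@1, B@1, C@1) gives peak 11: n1:11  n2:6  n3:3  n4:0  n5:0  n6:0  n7:0.
Shift B→3, C→6.
Schedule A@1, B@3, C@6: n1:3  n2:3  n3:3  n4:3  n5:3  n6:5  n7:0 — peak 5.

5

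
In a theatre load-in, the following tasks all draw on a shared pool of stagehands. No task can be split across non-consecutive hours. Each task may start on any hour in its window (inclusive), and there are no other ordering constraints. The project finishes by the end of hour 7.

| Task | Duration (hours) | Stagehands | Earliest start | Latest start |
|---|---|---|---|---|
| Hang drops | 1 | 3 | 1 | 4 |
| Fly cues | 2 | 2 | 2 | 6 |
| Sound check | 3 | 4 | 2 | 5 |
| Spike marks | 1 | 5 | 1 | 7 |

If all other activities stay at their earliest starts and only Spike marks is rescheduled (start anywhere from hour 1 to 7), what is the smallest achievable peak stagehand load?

6

Spike marks@1: h1:8  h2:6  h3:6  h4:4  h5:0  h6:0  h7:0 → peak 8
Spike marks@2: h1:3  h2:11  h3:6  h4:4  h5:0  h6:0  h7:0 → peak 11
Spike marks@3: h1:3  h2:6  h3:11  h4:4  h5:0  h6:0  h7:0 → peak 11
Spike marks@4: h1:3  h2:6  h3:6  h4:9  h5:0  h6:0  h7:0 → peak 9
Spike marks@5: h1:3  h2:6  h3:6  h4:4  h5:5  h6:0  h7:0 → peak 6
Spike marks@6: h1:3  h2:6  h3:6  h4:4  h5:0  h6:5  h7:0 → peak 6
Spike marks@7: h1:3  h2:6  h3:6  h4:4  h5:0  h6:0  h7:5 → peak 6
Best is Spike marks@5, peak 6.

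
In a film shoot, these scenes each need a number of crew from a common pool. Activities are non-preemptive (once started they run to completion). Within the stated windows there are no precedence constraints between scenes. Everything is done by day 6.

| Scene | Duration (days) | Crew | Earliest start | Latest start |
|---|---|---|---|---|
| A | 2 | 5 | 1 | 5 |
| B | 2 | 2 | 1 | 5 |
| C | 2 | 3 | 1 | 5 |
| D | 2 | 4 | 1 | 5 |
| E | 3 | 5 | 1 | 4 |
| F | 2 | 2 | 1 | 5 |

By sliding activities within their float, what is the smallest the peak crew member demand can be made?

Early-start (A@1, B@1, C@1, D@1, E@1, F@1) gives peak 21: d1:21  d2:21  d3:5  d4:0  d5:0  d6:0.
Shift C→3, D→5, E→3.
Schedule A@1, B@1, C@3, D@5, E@3, F@1: d1:9  d2:9  d3:8  d4:8  d5:9  d6:4 — peak 9.

9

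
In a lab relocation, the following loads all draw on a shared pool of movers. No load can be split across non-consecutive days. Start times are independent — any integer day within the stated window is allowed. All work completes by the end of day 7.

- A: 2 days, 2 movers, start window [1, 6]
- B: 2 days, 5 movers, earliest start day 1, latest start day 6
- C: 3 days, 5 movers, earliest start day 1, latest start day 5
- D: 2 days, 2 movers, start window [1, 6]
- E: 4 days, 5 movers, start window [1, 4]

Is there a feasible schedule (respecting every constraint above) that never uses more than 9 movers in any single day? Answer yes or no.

no

The minimum achievable peak is 10; 9 < 10, so no feasible schedule stays within the cap.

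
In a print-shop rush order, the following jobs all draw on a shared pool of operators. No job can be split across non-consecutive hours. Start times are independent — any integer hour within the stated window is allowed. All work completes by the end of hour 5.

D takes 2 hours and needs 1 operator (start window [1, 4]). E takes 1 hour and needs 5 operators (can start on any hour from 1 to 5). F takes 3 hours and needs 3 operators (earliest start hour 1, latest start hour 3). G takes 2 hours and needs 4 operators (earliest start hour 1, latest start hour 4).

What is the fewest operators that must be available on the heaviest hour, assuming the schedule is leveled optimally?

7

Early-start (D@1, E@1, F@1, G@1) gives peak 13: h1:13  h2:8  h3:3  h4:0  h5:0.
Shift F→2, G→3.
Schedule D@1, E@1, F@2, G@3: h1:6  h2:4  h3:7  h4:7  h5:0 — peak 7.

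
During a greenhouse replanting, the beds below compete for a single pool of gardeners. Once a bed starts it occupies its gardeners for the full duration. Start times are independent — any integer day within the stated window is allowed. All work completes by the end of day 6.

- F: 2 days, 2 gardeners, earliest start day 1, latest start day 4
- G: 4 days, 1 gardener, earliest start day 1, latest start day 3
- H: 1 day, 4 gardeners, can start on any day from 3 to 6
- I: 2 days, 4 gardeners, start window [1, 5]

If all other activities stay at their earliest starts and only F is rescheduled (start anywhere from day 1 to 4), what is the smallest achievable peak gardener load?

5

F@1: d1:7  d2:7  d3:5  d4:1  d5:0  d6:0 → peak 7
F@2: d1:5  d2:7  d3:7  d4:1  d5:0  d6:0 → peak 7
F@3: d1:5  d2:5  d3:7  d4:3  d5:0  d6:0 → peak 7
F@4: d1:5  d2:5  d3:5  d4:3  d5:2  d6:0 → peak 5
Best is F@4, peak 5.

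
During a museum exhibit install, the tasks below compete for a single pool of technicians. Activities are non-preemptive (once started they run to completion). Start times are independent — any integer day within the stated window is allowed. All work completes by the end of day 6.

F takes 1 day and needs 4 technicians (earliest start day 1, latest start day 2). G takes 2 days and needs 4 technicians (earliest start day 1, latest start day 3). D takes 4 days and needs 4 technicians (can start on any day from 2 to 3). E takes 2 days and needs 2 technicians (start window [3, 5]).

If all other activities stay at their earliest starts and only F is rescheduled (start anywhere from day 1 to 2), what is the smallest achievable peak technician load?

8

F@1: d1:8  d2:8  d3:6  d4:6  d5:4  d6:0 → peak 8
F@2: d1:4  d2:12  d3:6  d4:6  d5:4  d6:0 → peak 12
Best is F@1, peak 8.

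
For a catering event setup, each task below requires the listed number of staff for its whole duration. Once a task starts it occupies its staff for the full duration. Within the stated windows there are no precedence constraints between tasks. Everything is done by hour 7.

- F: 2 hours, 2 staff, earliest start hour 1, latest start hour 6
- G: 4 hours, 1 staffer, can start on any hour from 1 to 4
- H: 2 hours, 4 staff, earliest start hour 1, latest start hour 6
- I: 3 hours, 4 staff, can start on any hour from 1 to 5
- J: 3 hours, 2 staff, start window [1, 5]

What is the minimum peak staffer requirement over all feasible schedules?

Early-start (F@1, G@1, H@1, I@1, J@1) gives peak 13: h1:13  h2:13  h3:7  h4:1  h5:0  h6:0  h7:0.
Shift H→3, I→5, J→5.
Schedule F@1, G@1, H@3, I@5, J@5: h1:3  h2:3  h3:5  h4:5  h5:6  h6:6  h7:6 — peak 6.

6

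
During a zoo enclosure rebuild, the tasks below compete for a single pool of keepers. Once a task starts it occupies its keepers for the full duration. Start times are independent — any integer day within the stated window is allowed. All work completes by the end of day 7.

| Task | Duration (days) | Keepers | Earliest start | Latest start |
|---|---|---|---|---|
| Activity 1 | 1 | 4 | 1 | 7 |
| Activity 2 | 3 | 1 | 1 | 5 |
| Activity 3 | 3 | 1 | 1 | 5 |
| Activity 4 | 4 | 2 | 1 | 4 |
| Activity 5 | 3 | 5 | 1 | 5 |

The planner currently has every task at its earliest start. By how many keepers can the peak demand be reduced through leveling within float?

7

Early-start peak: d1:13  d2:9  d3:9  d4:2  d5:0  d6:0  d7:0 ⇒ 13.
Leveled (Activity 1@1, Activity 2@2, Activity 3@2, Activity 4@1, Activity 5@5): d1:6  d2:4  d3:4  d4:4  d5:5  d6:5  d7:5 ⇒ 6.
Reduction 13 − 6 = 7.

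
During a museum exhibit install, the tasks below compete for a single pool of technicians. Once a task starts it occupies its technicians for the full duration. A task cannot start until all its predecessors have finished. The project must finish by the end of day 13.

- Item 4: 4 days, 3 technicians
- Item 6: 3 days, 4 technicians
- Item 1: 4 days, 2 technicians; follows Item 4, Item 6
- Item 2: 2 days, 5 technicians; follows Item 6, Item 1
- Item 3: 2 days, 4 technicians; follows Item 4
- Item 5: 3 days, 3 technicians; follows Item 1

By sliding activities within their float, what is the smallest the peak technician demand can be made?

7

Early-start (Item 4@1, Item 6@1, Item 1@5, Item 2@9, Item 3@5, Item 5@9) gives peak 8: d1:7  d2:7  d3:7  d4:3  d5:6  d6:6  d7:2  d8:2  d9:8  d10:8  d11:3  d12:0  d13:0.
Shift Item 5→11.
Schedule Item 4@1, Item 6@1, Item 1@5, Item 2@9, Item 3@5, Item 5@11: d1:7  d2:7  d3:7  d4:3  d5:6  d6:6  d7:2  d8:2  d9:5  d10:5  d11:3  d12:3  d13:3 — peak 7.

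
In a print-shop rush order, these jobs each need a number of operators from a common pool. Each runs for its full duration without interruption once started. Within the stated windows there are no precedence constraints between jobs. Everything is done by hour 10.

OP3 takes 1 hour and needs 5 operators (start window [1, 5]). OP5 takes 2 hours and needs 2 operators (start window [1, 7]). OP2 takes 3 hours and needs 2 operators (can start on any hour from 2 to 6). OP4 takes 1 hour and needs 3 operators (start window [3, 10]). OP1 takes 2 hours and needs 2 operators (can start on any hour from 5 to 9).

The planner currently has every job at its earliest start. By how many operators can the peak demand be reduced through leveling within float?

2

Early-start peak: h1:7  h2:4  h3:5  h4:2  h5:2  h6:2  h7:0  h8:0  h9:0  h10:0 ⇒ 7.
Leveled (OP3@1, OP5@2, OP2@2, OP4@4, OP1@5): h1:5  h2:4  h3:4  h4:5  h5:2  h6:2  h7:0  h8:0  h9:0  h10:0 ⇒ 5.
Reduction 7 − 5 = 2.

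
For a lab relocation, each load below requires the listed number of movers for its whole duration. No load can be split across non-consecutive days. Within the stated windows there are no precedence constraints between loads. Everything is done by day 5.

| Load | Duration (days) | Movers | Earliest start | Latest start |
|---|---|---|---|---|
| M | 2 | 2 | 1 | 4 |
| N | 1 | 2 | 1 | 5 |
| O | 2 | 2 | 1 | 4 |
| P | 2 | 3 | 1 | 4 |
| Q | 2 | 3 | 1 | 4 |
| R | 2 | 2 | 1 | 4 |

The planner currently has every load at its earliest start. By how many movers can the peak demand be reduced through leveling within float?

Early-start peak: d1:14  d2:12  d3:0  d4:0  d5:0 ⇒ 14.
Leveled (M@1, N@1, O@1, P@3, Q@4, R@2): d1:6  d2:6  d3:5  d4:6  d5:3 ⇒ 6.
Reduction 14 − 6 = 8.

8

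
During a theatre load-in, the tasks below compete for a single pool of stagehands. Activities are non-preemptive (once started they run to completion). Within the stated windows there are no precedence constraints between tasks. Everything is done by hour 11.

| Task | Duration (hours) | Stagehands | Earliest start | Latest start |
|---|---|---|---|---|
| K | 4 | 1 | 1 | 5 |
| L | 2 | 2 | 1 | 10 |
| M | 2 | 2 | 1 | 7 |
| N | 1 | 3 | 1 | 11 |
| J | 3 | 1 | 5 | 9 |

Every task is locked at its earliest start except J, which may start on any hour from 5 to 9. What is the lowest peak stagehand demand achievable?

8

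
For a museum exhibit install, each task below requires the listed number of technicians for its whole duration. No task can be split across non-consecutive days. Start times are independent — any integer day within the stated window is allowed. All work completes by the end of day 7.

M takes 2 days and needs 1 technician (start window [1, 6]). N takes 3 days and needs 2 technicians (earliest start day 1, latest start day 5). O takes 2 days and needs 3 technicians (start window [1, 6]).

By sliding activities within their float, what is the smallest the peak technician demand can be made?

Early-start (M@1, N@1, O@1) gives peak 6: d1:6  d2:6  d3:2  d4:0  d5:0  d6:0  d7:0.
Shift O→4.
Schedule M@1, N@1, O@4: d1:3  d2:3  d3:2  d4:3  d5:3  d6:0  d7:0 — peak 3.

3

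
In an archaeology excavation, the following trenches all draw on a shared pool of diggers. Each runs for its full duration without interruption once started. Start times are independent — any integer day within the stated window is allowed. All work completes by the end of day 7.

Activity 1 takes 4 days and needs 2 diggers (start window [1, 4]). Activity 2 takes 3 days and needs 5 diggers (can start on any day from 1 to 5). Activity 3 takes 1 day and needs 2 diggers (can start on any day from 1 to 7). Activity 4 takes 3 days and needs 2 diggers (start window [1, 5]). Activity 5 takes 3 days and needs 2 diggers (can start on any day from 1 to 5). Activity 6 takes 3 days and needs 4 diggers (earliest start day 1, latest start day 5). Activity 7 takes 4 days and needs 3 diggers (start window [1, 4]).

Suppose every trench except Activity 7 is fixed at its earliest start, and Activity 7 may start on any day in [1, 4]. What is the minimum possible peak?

Activity 7@1: d1:20  d2:18  d3:18  d4:5  d5:0  d6:0  d7:0 → peak 20
Activity 7@2: d1:17  d2:18  d3:18  d4:5  d5:3  d6:0  d7:0 → peak 18
Activity 7@3: d1:17  d2:15  d3:18  d4:5  d5:3  d6:3  d7:0 → peak 18
Activity 7@4: d1:17  d2:15  d3:15  d4:5  d5:3  d6:3  d7:3 → peak 17
Best is Activity 7@4, peak 17.

17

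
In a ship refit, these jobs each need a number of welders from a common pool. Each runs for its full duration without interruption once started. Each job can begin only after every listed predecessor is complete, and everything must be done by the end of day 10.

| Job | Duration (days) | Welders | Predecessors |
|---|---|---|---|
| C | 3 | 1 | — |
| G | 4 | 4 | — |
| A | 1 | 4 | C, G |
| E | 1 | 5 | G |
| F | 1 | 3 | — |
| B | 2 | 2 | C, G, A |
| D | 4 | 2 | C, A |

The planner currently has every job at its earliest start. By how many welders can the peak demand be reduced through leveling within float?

Early-start peak: d1:8  d2:5  d3:5  d4:4  d5:9  d6:4  d7:4  d8:2  d9:2  d10:0 ⇒ 9.
Leveled (C@1, G@1, A@5, E@6, F@7, B@8, D@7): d1:5  d2:5  d3:5  d4:4  d5:4  d6:5  d7:5  d8:4  d9:4  d10:2 ⇒ 5.
Reduction 9 − 5 = 4.

4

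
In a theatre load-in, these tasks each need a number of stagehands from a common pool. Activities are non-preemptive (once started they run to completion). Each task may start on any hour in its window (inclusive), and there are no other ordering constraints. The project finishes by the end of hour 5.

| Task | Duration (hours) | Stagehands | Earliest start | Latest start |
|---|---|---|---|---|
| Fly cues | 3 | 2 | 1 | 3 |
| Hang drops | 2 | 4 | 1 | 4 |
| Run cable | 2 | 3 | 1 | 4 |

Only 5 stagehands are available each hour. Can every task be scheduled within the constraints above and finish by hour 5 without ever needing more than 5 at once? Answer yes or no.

Schedule Fly cues@1, Hang drops@4, Run cable@1: h1:5  h2:5  h3:2  h4:4  h5:4 — peak 5 ≤ 5.

yes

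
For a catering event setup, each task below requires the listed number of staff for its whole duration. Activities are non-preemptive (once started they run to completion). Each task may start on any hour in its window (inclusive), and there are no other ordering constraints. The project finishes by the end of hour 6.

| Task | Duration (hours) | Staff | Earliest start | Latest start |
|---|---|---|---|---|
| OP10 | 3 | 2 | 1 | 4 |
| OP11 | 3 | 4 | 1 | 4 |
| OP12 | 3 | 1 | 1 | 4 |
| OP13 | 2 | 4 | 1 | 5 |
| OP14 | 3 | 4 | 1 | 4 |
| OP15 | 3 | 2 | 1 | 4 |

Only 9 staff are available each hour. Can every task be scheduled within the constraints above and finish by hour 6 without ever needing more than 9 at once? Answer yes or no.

yes

Schedule OP10@1, OP11@1, OP12@1, OP13@4, OP14@4, OP15@1: h1:9  h2:9  h3:9  h4:8  h5:8  h6:4 — peak 9 ≤ 9.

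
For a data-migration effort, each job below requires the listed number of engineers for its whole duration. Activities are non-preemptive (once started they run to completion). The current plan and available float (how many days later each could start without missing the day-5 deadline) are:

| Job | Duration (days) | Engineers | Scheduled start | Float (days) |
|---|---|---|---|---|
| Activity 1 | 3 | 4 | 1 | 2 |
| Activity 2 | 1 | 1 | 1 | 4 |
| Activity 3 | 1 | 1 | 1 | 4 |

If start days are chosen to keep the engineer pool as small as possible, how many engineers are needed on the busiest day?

Early-start (Activity 1@1, Activity 2@1, Activity 3@1) gives peak 6: d1:6  d2:4  d3:4  d4:0  d5:0.
Shift Activity 2→4, Activity 3→4.
Schedule Activity 1@1, Activity 2@4, Activity 3@4: d1:4  d2:4  d3:4  d4:2  d5:0 — peak 4.

4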